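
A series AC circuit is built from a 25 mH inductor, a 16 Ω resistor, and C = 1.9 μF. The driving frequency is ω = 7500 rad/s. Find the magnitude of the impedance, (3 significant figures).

X_L = ωL = 188 Ω
X_C = 1/(ωC) = 70.2 Ω
Net reactance X = X_L − X_C = 117 Ω
Z = 16.0 + j117 Ω
|Z| = √(16.0² + 117²) = 118 Ω

118 Ω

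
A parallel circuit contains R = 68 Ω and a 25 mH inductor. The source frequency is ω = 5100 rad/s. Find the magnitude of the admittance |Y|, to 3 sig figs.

X_L = ωL = 128 Ω
Parallel: admittances add. Y = 1/R + 1/(jωL)
Y = (0.0147 − j0.00784) S
|Y| = 0.0167 S → |Z| = 1/|Y| = 60.0 Ω, ∠Z = −∠Y = 28.1°

16.7 mS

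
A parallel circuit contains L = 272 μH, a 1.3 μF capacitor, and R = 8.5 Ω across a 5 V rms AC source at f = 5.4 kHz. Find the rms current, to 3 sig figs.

670 mA

ω = 2πf = 33930 rad/s
X_L = ωL = 9.23 Ω
X_C = 1/(ωC) = 22.7 Ω
Parallel: admittances add. Y = 1/R + 1/(jωL) + jωC
Y = (0.118 − j0.0642) S
|Y| = 0.134 S → |Z| = 1/|Y| = 7.46 Ω, ∠Z = −∠Y = 28.6°
I = V/|Z| = 5/7.46 = 670 mA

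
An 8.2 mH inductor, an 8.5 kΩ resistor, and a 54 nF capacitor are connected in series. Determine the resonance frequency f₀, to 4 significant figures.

7.563 kHz

ω₀ = 1/√(LC) = 1/√(0.0082 × 5.4e-08) = 47520 rad/s
f₀ = ω₀/(2π) = 7.563 kHz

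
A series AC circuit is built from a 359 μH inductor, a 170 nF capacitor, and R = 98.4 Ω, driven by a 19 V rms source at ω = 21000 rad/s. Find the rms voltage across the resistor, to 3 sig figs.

X_L = ωL = 7.54 Ω
X_C = 1/(ωC) = 280 Ω
Net reactance X = X_L − X_C = -273 Ω
Z = 98.4 − j273 Ω
|Z| = √(98.4² + 273²) = 290 Ω
I = V/|Z| = 65.6 mA
V_R = I·|Z_R| = 0.0656 × 98.4 = 6.45 V

6.45 V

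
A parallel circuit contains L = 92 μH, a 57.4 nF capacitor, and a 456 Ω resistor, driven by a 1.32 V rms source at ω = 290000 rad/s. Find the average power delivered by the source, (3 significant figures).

X_L = ωL = 26.7 Ω
X_C = 1/(ωC) = 60.1 Ω
Parallel: admittances add. Y = 1/R + 1/(jωL) + jωC
Y = (0.00219 − j0.0208) S
|Y| = 0.0210 S → |Z| = 1/|Y| = 47.7 Ω, ∠Z = −∠Y = 84.0°
I = V/|Z| = 27.7 mA
P = VI cos φ = 1.32 × 0.0277 × cos(84.0°) = 3.82 mW

3.82 mW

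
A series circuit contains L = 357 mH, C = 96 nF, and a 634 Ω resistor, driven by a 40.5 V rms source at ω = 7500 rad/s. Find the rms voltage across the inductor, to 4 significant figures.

X_L = ωL = 2678 Ω
X_C = 1/(ωC) = 1389 Ω
Net reactance X = X_L − X_C = 1289 Ω
Z = 634.0 + j1289 Ω
|Z| = √(634.0² + 1289²) = 1436 Ω
I = V/|Z| = 28.20 mA
V_L = I·|Z_L| = 0.02820 × 2678 = 75.51 V

75.51 V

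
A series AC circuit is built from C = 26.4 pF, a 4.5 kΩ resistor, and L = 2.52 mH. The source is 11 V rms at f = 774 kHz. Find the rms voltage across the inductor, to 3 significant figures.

ω = 2πf = 4.863e+06 rad/s
X_L = ωL = 12300 Ω
X_C = 1/(ωC) = 7790 Ω
Net reactance X = X_L − X_C = 4470 Ω
Z = 4500 + j4470 Ω
|Z| = √(4500² + 4470²) = 6340 Ω
I = V/|Z| = 1.73 mA
V_L = I·|Z_L| = 0.00173 × 12300 = 21.3 V

21.3 V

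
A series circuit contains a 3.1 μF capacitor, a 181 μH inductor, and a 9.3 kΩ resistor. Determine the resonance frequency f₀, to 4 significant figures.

ω₀ = 1/√(LC) = 1/√(0.000181 × 3.1e-06) = 42220 rad/s
f₀ = ω₀/(2π) = 6.719 kHz

6.719 kHz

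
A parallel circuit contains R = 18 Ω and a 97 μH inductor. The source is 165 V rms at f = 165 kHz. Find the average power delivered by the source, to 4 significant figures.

1.512 kW

ω = 2πf = 1.037e+06 rad/s
X_L = ωL = 100.6 Ω
Parallel: admittances add. Y = 1/R + 1/(jωL)
Y = (0.05556 − j0.009944) S
|Y| = 0.05644 S → |Z| = 1/|Y| = 17.72 Ω, ∠Z = −∠Y = 10.15°
I = V/|Z| = 9.312 A
P = VI cos φ = 165 × 9.312 × cos(10.15°) = 1.512 kW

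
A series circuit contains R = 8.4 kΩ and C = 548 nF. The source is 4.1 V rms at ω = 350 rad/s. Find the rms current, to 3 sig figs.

X_C = 1/(ωC) = 5210 Ω
Z = 8400 − j5210 Ω
|Z| = √(8400² + 5210²) = 9890 Ω
I = V/|Z| = 4.1/9890 = 415 μA

415 μA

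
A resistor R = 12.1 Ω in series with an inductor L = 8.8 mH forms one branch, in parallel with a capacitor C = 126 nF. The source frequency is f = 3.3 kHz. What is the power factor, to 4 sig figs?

0.1262

ω = 2πf = 20730 rad/s
X_L = ωL = 182.5 Ω
X_C = 1/(ωC) = 382.8 Ω
Branch 1 (R+jX_L): Z₁ = 12.10 + j182.5 Ω, |Z₁| = 182.9 Ω
Branch 2 (−jX_C): Z₂ = −j382.8 Ω
Parallel: Z = Z₁Z₂/(Z₁+Z₂), |Z| = 348.8 Ω, ∠Z = 82.75°
cos φ = cos(82.75°) = 0.1262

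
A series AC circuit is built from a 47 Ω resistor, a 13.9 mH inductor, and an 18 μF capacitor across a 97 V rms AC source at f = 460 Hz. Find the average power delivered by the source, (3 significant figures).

167 W

ω = 2πf = 2890 rad/s
X_L = ωL = 40.2 Ω
X_C = 1/(ωC) = 19.2 Ω
Net reactance X = X_L − X_C = 21.0 Ω
Z = 47.0 + j21.0 Ω
|Z| = √(47.0² + 21.0²) = 51.5 Ω
∠Z = arctan(21.0/47.0) = 24.0°
I = V/|Z| = 1.88 A
P = VI cos φ = 97 × 1.88 × cos(24.0°) = 167 W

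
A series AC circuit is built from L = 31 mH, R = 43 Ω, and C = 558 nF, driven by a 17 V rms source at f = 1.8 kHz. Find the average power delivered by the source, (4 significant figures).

320.5 mW

ω = 2πf = 11310 rad/s
X_L = ωL = 350.6 Ω
X_C = 1/(ωC) = 158.5 Ω
Net reactance X = X_L − X_C = 192.1 Ω
Z = 43.00 + j192.1 Ω
|Z| = √(43.00² + 192.1²) = 196.9 Ω
∠Z = arctan(192.1/43.00) = 77.39°
I = V/|Z| = 86.34 mA
P = VI cos φ = 17 × 0.08634 × cos(77.39°) = 320.5 mW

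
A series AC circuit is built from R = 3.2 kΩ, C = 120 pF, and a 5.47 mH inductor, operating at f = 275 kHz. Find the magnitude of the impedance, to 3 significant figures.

5630 Ω

ω = 2πf = 1.728e+06 rad/s
X_L = ωL = 9450 Ω
X_C = 1/(ωC) = 4820 Ω
Net reactance X = X_L − X_C = 4630 Ω
Z = 3200 + j4630 Ω
|Z| = √(3200² + 4630²) = 5630 Ω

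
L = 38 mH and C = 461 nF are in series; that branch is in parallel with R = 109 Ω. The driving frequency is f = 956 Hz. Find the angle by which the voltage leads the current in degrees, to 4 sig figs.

ω = 2πf = 6007 rad/s
X_L = ωL = 228.3 Ω
X_C = 1/(ωC) = 361.1 Ω
Branch 1: Z₁ = R = 109.0 Ω
Branch 2 (series LC): Z₂ = j(X_L − X_C) = −j132.9 Ω
Parallel: Z = Z₁Z₂/(Z₁+Z₂), |Z| = 84.27 Ω, ∠Z = -39.36°

-39.36°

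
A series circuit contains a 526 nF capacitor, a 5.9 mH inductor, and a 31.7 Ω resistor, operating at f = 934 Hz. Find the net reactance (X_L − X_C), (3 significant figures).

-289 Ω

ω = 2πf = 5868 rad/s
X_L = ωL = 34.6 Ω
X_C = 1/(ωC) = 324 Ω
X = 34.6 − 324 = -289 Ω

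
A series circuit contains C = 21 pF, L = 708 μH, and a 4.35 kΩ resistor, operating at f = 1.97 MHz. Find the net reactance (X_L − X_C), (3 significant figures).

4920 Ω

ω = 2πf = 1.238e+07 rad/s
X_L = ωL = 8760 Ω
X_C = 1/(ωC) = 3850 Ω
X = 8760 − 3850 = 4920 Ω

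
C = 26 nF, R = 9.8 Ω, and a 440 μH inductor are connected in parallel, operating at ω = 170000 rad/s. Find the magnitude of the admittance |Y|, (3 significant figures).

X_L = ωL = 74.8 Ω
X_C = 1/(ωC) = 226 Ω
Parallel: admittances add. Y = 1/R + 1/(jωL) + jωC
Y = (0.102 − j0.00895) S
|Y| = 0.102 S → |Z| = 1/|Y| = 9.76 Ω, ∠Z = −∠Y = 5.01°

102 mS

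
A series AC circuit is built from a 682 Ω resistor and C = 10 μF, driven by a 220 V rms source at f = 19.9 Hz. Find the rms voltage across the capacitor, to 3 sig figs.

167 V

ω = 2πf = 125.0 rad/s
X_C = 1/(ωC) = 800 Ω
Z = 682 − j800 Ω
|Z| = √(682² + 800²) = 1050 Ω
I = V/|Z| = 209 mA
V_C = I·|Z_C| = 0.209 × 800 = 167 V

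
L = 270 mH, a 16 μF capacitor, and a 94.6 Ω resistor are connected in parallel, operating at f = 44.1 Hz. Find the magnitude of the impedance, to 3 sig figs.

ω = 2πf = 277.1 rad/s
X_L = ωL = 74.8 Ω
X_C = 1/(ωC) = 226 Ω
Parallel: admittances add. Y = 1/R + 1/(jωL) + jωC
Y = (0.0106 − j0.00893) S
|Y| = 0.0138 S → |Z| = 1/|Y| = 72.3 Ω, ∠Z = −∠Y = 40.2°

72.3 Ω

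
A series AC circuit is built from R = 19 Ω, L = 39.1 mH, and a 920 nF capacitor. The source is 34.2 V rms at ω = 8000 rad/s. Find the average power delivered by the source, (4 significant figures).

701.8 mW

X_L = ωL = 312.8 Ω
X_C = 1/(ωC) = 135.9 Ω
Net reactance X = X_L − X_C = 176.9 Ω
Z = 19.00 + j176.9 Ω
|Z| = √(19.00² + 176.9²) = 177.9 Ω
∠Z = arctan(176.9/19.00) = 83.87°
I = V/|Z| = 192.2 mA
P = VI cos φ = 34.2 × 0.1922 × cos(83.87°) = 701.8 mW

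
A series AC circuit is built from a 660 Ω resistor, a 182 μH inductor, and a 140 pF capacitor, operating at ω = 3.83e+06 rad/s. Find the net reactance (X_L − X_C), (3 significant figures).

X_L = ωL = 697 Ω
X_C = 1/(ωC) = 1860 Ω
X = 697 − 1860 = -1170 Ω

-1170 Ω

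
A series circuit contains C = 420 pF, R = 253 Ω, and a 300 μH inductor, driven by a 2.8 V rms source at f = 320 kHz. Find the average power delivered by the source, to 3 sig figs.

4.94 mW

ω = 2πf = 2.011e+06 rad/s
X_L = ωL = 603 Ω
X_C = 1/(ωC) = 1180 Ω
Net reactance X = X_L − X_C = -581 Ω
Z = 253 − j581 Ω
|Z| = √(253² + 581²) = 634 Ω
∠Z = arctan(-581/253) = -66.5°
I = V/|Z| = 4.42 mA
P = VI cos φ = 2.8 × 0.00442 × cos(-66.5°) = 4.94 mW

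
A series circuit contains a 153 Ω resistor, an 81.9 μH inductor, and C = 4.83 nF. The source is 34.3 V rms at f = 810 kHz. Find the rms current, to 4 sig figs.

ω = 2πf = 5.089e+06 rad/s
X_L = ωL = 416.8 Ω
X_C = 1/(ωC) = 40.68 Ω
Net reactance X = X_L − X_C = 376.1 Ω
Z = 153.0 + j376.1 Ω
|Z| = √(153.0² + 376.1²) = 406.1 Ω
I = V/|Z| = 34.3/406.1 = 84.47 mA

84.47 mA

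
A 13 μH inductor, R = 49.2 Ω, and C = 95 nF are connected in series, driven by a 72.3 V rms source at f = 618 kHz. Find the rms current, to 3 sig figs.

ω = 2πf = 3.883e+06 rad/s
X_L = ωL = 50.5 Ω
X_C = 1/(ωC) = 2.71 Ω
Net reactance X = X_L − X_C = 47.8 Ω
Z = 49.2 + j47.8 Ω
|Z| = √(49.2² + 47.8²) = 68.6 Ω
I = V/|Z| = 72.3/68.6 = 1.05 A

1.05 A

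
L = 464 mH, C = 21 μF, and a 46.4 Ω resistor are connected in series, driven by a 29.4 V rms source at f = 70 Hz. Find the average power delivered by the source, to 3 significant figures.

ω = 2πf = 439.8 rad/s
X_L = ωL = 204 Ω
X_C = 1/(ωC) = 108 Ω
Net reactance X = X_L − X_C = 95.8 Ω
Z = 46.4 + j95.8 Ω
|Z| = √(46.4² + 95.8²) = 106 Ω
∠Z = arctan(95.8/46.4) = 64.2°
I = V/|Z| = 276 mA
P = VI cos φ = 29.4 × 0.276 × cos(64.2°) = 3.54 W

3.54 W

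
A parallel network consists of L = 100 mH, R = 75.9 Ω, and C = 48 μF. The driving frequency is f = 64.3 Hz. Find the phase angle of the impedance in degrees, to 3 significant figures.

22.1°

ω = 2πf = 404.0 rad/s
X_L = ωL = 40.4 Ω
X_C = 1/(ωC) = 51.6 Ω
Parallel: admittances add. Y = 1/R + 1/(jωL) + jωC
Y = (0.0132 − j0.00536) S
|Y| = 0.0142 S → |Z| = 1/|Y| = 70.3 Ω, ∠Z = −∠Y = 22.1°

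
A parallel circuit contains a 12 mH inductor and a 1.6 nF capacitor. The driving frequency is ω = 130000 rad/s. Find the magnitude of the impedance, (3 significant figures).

2310 Ω

X_L = ωL = 1560 Ω
X_C = 1/(ωC) = 4810 Ω
Parallel: admittances add. Y = 1/(jωL) + jωC
Y = (0 − j0.000433) S
|Y| = 0.000433 S → |Z| = 1/|Y| = 2310 Ω, ∠Z = −∠Y = 90.0°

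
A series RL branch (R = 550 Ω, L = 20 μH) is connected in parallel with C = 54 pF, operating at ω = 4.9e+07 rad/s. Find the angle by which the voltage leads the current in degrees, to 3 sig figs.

X_L = ωL = 980 Ω
X_C = 1/(ωC) = 378 Ω
Branch 1 (R+jX_L): Z₁ = 550 + j980 Ω, |Z₁| = 1120 Ω
Branch 2 (−jX_C): Z₂ = −j378 Ω
Parallel: Z = Z₁Z₂/(Z₁+Z₂), |Z| = 521 Ω, ∠Z = -76.9°

-76.9°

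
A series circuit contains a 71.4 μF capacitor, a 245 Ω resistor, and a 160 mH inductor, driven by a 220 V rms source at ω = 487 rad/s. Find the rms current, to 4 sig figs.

880.4 mA

X_L = ωL = 77.92 Ω
X_C = 1/(ωC) = 28.76 Ω
Net reactance X = X_L − X_C = 49.16 Ω
Z = 245.0 + j49.16 Ω
|Z| = √(245.0² + 49.16²) = 249.9 Ω
I = V/|Z| = 220/249.9 = 880.4 mA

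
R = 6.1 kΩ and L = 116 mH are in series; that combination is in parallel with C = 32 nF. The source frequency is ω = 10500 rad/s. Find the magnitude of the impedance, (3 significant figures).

2920 Ω

X_L = ωL = 1220 Ω
X_C = 1/(ωC) = 2980 Ω
Branch 1 (R+jX_L): Z₁ = 6100 + j1220 Ω, |Z₁| = 6220 Ω
Branch 2 (−jX_C): Z₂ = −j2980 Ω
Parallel: Z = Z₁Z₂/(Z₁+Z₂), |Z| = 2920 Ω, ∠Z = -62.6°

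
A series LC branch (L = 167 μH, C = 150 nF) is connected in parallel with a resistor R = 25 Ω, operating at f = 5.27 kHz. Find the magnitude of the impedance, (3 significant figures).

24.8 Ω

ω = 2πf = 33110 rad/s
X_L = ωL = 5.53 Ω
X_C = 1/(ωC) = 201 Ω
Branch 1: Z₁ = R = 25.0 Ω
Branch 2 (series LC): Z₂ = j(X_L − X_C) = −j196 Ω
Parallel: Z = Z₁Z₂/(Z₁+Z₂), |Z| = 24.8 Ω, ∠Z = -7.28°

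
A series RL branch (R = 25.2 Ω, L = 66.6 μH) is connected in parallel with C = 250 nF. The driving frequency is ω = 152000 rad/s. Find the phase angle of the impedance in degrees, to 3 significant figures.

-35.4°

X_L = ωL = 10.1 Ω
X_C = 1/(ωC) = 26.3 Ω
Branch 1 (R+jX_L): Z₁ = 25.2 + j10.1 Ω, |Z₁| = 27.2 Ω
Branch 2 (−jX_C): Z₂ = −j26.3 Ω
Parallel: Z = Z₁Z₂/(Z₁+Z₂), |Z| = 23.9 Ω, ∠Z = -35.4°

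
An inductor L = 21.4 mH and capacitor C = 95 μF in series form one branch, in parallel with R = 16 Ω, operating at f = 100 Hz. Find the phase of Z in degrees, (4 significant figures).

ω = 2πf = 628.3 rad/s
X_L = ωL = 13.45 Ω
X_C = 1/(ωC) = 16.75 Ω
Branch 1: Z₁ = R = 16.00 Ω
Branch 2 (series LC): Z₂ = j(X_L − X_C) = −j3.307 Ω
Parallel: Z = Z₁Z₂/(Z₁+Z₂), |Z| = 3.239 Ω, ∠Z = -78.32°

-78.32°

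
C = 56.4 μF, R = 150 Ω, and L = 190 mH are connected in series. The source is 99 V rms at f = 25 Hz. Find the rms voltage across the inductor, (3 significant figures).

ω = 2πf = 157.1 rad/s
X_L = ωL = 29.8 Ω
X_C = 1/(ωC) = 113 Ω
Net reactance X = X_L − X_C = -83.0 Ω
Z = 150 − j83.0 Ω
|Z| = √(150² + 83.0²) = 171 Ω
I = V/|Z| = 577 mA
V_L = I·|Z_L| = 0.577 × 29.8 = 17.2 V

17.2 V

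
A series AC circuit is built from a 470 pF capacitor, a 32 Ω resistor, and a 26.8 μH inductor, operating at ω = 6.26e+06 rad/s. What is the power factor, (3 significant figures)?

0.183

X_L = ωL = 168 Ω
X_C = 1/(ωC) = 340 Ω
Net reactance X = X_L − X_C = -172 Ω
Z = 32.0 − j172 Ω
|Z| = √(32.0² + 172²) = 175 Ω
∠Z = arctan(-172/32.0) = -79.5°
cos φ = cos(-79.5°) = 0.183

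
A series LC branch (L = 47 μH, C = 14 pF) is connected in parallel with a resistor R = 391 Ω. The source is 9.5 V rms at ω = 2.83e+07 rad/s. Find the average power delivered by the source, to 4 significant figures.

X_L = ωL = 1330 Ω
X_C = 1/(ωC) = 2524 Ω
Branch 1: Z₁ = R = 391.0 Ω
Branch 2 (series LC): Z₂ = j(X_L − X_C) = −j1194 Ω
Parallel: Z = Z₁Z₂/(Z₁+Z₂), |Z| = 371.6 Ω, ∠Z = -18.13°
I = V/|Z| = 25.57 mA
P = VI cos φ = 9.5 × 0.02557 × cos(-18.13°) = 230.8 mW

230.8 mW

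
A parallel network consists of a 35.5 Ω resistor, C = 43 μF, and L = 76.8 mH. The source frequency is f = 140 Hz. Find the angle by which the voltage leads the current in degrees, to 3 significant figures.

-39.3°

ω = 2πf = 879.6 rad/s
X_L = ωL = 67.6 Ω
X_C = 1/(ωC) = 26.4 Ω
Parallel: admittances add. Y = 1/R + 1/(jωL) + jωC
Y = (0.0282 + j0.0230) S
|Y| = 0.0364 S → |Z| = 1/|Y| = 27.5 Ω, ∠Z = −∠Y = -39.3°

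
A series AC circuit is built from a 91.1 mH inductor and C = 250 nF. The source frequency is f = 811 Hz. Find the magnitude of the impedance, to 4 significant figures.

320.8 Ω

ω = 2πf = 5096 rad/s
X_L = ωL = 464.2 Ω
X_C = 1/(ωC) = 785.0 Ω
Net reactance X = X_L − X_C = -320.8 Ω
Z = − j320.8 Ω
|Z| = √(0² + 320.8²) = 320.8 Ω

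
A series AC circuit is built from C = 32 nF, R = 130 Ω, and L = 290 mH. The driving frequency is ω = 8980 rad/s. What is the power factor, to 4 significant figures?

0.1468

X_L = ωL = 2604 Ω
X_C = 1/(ωC) = 3480 Ω
Net reactance X = X_L − X_C = -875.8 Ω
Z = 130.0 − j875.8 Ω
|Z| = √(130.0² + 875.8²) = 885.4 Ω
∠Z = arctan(-875.8/130.0) = -81.56°
cos φ = cos(-81.56°) = 0.1468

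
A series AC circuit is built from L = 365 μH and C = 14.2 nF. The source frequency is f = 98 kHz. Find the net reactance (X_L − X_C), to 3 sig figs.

ω = 2πf = 615800 rad/s
X_L = ωL = 225 Ω
X_C = 1/(ωC) = 114 Ω
X = 225 − 114 = 110 Ω

110 Ω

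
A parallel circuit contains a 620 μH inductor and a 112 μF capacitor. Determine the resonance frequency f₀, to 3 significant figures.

ω₀ = 1/√(LC) = 1/√(0.00062 × 0.000112) = 3795 rad/s
f₀ = ω₀/(2π) = 604 Hz

604 Hz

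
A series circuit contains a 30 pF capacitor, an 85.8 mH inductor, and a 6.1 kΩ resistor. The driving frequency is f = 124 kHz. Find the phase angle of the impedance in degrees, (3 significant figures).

75.8°

ω = 2πf = 779100 rad/s
X_L = ωL = 66800 Ω
X_C = 1/(ωC) = 42800 Ω
Net reactance X = X_L − X_C = 24100 Ω
Z = 6100 + j24100 Ω
|Z| = √(6100² + 24100²) = 24800 Ω
∠Z = arctan(24100/6100) = 75.8°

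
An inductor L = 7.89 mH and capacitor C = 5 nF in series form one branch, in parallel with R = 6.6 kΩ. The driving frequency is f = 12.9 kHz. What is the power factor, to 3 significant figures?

ω = 2πf = 81050 rad/s
X_L = ωL = 640 Ω
X_C = 1/(ωC) = 2470 Ω
Branch 1: Z₁ = R = 6600 Ω
Branch 2 (series LC): Z₂ = j(X_L − X_C) = −j1830 Ω
Parallel: Z = Z₁Z₂/(Z₁+Z₂), |Z| = 1760 Ω, ∠Z = -74.5°
cos φ = cos(-74.5°) = 0.267

0.267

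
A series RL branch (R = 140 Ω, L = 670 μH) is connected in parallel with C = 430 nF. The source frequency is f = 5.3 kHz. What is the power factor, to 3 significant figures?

ω = 2πf = 33300 rad/s
X_L = ωL = 22.3 Ω
X_C = 1/(ωC) = 69.8 Ω
Branch 1 (R+jX_L): Z₁ = 140 + j22.3 Ω, |Z₁| = 142 Ω
Branch 2 (−jX_C): Z₂ = −j69.8 Ω
Parallel: Z = Z₁Z₂/(Z₁+Z₂), |Z| = 67.0 Ω, ∠Z = -62.2°
cos φ = cos(-62.2°) = 0.466

0.466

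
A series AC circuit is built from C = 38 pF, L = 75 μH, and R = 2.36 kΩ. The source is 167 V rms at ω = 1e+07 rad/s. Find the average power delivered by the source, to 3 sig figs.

X_L = ωL = 750 Ω
X_C = 1/(ωC) = 2630 Ω
Net reactance X = X_L − X_C = -1880 Ω
Z = 2360 − j1880 Ω
|Z| = √(2360² + 1880²) = 3020 Ω
∠Z = arctan(-1880/2360) = -38.6°
I = V/|Z| = 55.3 mA
P = VI cos φ = 167 × 0.0553 × cos(-38.6°) = 7.22 W

7.22 W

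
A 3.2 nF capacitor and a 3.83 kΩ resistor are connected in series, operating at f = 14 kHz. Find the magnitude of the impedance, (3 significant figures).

ω = 2πf = 87960 rad/s
X_C = 1/(ωC) = 3550 Ω
Z = 3830 − j3550 Ω
|Z| = √(3830² + 3550²) = 5220 Ω

5220 Ω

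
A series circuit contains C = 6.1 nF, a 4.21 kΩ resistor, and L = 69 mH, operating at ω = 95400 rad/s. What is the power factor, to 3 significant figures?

X_L = ωL = 6580 Ω
X_C = 1/(ωC) = 1720 Ω
Net reactance X = X_L − X_C = 4860 Ω
Z = 4210 + j4860 Ω
|Z| = √(4210² + 4860²) = 6430 Ω
∠Z = arctan(4860/4210) = 49.1°
cos φ = cos(49.1°) = 0.654

0.654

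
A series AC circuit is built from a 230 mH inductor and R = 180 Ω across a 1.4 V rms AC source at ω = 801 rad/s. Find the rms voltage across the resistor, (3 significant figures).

0.978 V

X_L = ωL = 184 Ω
Z = 180 + j184 Ω
|Z| = √(180² + 184²) = 258 Ω
I = V/|Z| = 5.44 mA
V_R = I·|Z_R| = 0.00544 × 180 = 0.978 V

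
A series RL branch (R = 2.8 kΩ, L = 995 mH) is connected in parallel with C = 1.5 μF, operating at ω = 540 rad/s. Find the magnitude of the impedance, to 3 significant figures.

1220 Ω

X_L = ωL = 537 Ω
X_C = 1/(ωC) = 1230 Ω
Branch 1 (R+jX_L): Z₁ = 2800 + j537 Ω, |Z₁| = 2850 Ω
Branch 2 (−jX_C): Z₂ = −j1230 Ω
Parallel: Z = Z₁Z₂/(Z₁+Z₂), |Z| = 1220 Ω, ∠Z = -65.2°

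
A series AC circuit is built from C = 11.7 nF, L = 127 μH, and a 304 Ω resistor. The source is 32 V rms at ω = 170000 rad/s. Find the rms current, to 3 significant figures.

56.2 mA

X_L = ωL = 21.6 Ω
X_C = 1/(ωC) = 503 Ω
Net reactance X = X_L − X_C = -481 Ω
Z = 304 − j481 Ω
|Z| = √(304² + 481²) = 569 Ω
I = V/|Z| = 32/569 = 56.2 mA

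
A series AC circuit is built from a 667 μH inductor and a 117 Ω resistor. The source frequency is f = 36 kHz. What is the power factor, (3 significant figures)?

0.613

ω = 2πf = 226200 rad/s
X_L = ωL = 151 Ω
Z = 117 + j151 Ω
|Z| = √(117² + 151²) = 191 Ω
∠Z = arctan(151/117) = 52.2°
cos φ = cos(52.2°) = 0.613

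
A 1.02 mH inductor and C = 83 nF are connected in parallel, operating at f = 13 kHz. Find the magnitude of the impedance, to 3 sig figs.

191 Ω

ω = 2πf = 81680 rad/s
X_L = ωL = 83.3 Ω
X_C = 1/(ωC) = 148 Ω
Parallel: admittances add. Y = 1/(jωL) + jωC
Y = (0 − j0.00522) S
|Y| = 0.00522 S → |Z| = 1/|Y| = 191 Ω, ∠Z = −∠Y = 90.0°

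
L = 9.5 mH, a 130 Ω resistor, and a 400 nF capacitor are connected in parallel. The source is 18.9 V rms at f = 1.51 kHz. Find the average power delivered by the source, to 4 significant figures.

ω = 2πf = 9488 rad/s
X_L = ωL = 90.13 Ω
X_C = 1/(ωC) = 263.5 Ω
Parallel: admittances add. Y = 1/R + 1/(jωL) + jωC
Y = (0.007692 − j0.007300) S
|Y| = 0.01060 S → |Z| = 1/|Y| = 94.30 Ω, ∠Z = −∠Y = 43.50°
I = V/|Z| = 200.4 mA
P = VI cos φ = 18.9 × 0.2004 × cos(43.50°) = 2.748 W

2.748 W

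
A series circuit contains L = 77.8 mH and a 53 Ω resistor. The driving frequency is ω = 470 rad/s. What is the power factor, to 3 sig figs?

X_L = ωL = 36.6 Ω
Z = 53.0 + j36.6 Ω
|Z| = √(53.0² + 36.6²) = 64.4 Ω
∠Z = arctan(36.6/53.0) = 34.6°
cos φ = cos(34.6°) = 0.823

0.823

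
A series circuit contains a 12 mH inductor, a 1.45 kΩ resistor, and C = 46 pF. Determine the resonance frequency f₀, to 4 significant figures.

214.2 kHz

ω₀ = 1/√(LC) = 1/√(0.012 × 4.6e-11) = 1.346e+06 rad/s
f₀ = ω₀/(2π) = 214.2 kHz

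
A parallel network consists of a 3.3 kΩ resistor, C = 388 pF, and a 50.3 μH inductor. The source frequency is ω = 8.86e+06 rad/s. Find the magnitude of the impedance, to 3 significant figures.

X_L = ωL = 446 Ω
X_C = 1/(ωC) = 291 Ω
Parallel: admittances add. Y = 1/R + 1/(jωL) + jωC
Y = (0.000303 + j0.00119) S
|Y| = 0.00123 S → |Z| = 1/|Y| = 812 Ω, ∠Z = −∠Y = -75.8°

812 Ω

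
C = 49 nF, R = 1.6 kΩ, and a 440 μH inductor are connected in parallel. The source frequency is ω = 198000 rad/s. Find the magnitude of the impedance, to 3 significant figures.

X_L = ωL = 87.1 Ω
X_C = 1/(ωC) = 103 Ω
Parallel: admittances add. Y = 1/R + 1/(jωL) + jωC
Y = (0.000625 − j0.00178) S
|Y| = 0.00188 S → |Z| = 1/|Y| = 531 Ω, ∠Z = −∠Y = 70.6°

531 Ω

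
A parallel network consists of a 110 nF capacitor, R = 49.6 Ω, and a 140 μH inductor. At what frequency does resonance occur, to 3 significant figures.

40.6 kHz

ω₀ = 1/√(LC) = 1/√(0.00014 × 1.1e-07) = 254800 rad/s
f₀ = ω₀/(2π) = 40.6 kHz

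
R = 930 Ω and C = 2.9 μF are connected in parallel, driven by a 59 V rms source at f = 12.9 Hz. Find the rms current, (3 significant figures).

ω = 2πf = 81.05 rad/s
X_C = 1/(ωC) = 4250 Ω
Parallel: admittances add. Y = 1/R + jωC
Y = (0.00108 + j0.000235) S
|Y| = 0.00110 S → |Z| = 1/|Y| = 909 Ω, ∠Z = −∠Y = -12.3°
I = V/|Z| = 59/909 = 64.9 mA

64.9 mA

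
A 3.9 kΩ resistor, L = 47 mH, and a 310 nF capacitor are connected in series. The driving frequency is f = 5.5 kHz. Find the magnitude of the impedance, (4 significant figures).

ω = 2πf = 34560 rad/s
X_L = ωL = 1624 Ω
X_C = 1/(ωC) = 93.35 Ω
Net reactance X = X_L − X_C = 1531 Ω
Z = 3900 + j1531 Ω
|Z| = √(3900² + 1531²) = 4190 Ω

4190 Ω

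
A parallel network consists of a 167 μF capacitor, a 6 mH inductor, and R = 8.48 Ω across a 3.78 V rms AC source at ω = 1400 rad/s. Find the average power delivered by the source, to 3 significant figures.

X_L = ωL = 8.40 Ω
X_C = 1/(ωC) = 4.28 Ω
Parallel: admittances add. Y = 1/R + 1/(jωL) + jωC
Y = (0.118 + j0.115) S
|Y| = 0.165 S → |Z| = 1/|Y| = 6.08 Ω, ∠Z = −∠Y = -44.2°
I = V/|Z| = 622 mA
P = VI cos φ = 3.78 × 0.622 × cos(-44.2°) = 1.68 W

1.68 W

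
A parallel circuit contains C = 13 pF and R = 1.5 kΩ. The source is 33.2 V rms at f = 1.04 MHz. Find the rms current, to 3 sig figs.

22.3 mA

ω = 2πf = 6.535e+06 rad/s
X_C = 1/(ωC) = 11800 Ω
Parallel: admittances add. Y = 1/R + jωC
Y = (0.000667 + j8.49e-05) S
|Y| = 0.000672 S → |Z| = 1/|Y| = 1490 Ω, ∠Z = −∠Y = -7.26°
I = V/|Z| = 33.2/1490 = 22.3 mA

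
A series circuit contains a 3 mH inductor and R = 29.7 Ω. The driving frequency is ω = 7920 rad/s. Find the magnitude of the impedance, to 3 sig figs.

38.0 Ω

X_L = ωL = 23.8 Ω
Z = 29.7 + j23.8 Ω
|Z| = √(29.7² + 23.8²) = 38.0 Ω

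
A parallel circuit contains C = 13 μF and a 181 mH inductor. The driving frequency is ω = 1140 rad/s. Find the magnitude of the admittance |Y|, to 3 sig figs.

X_L = ωL = 206 Ω
X_C = 1/(ωC) = 67.5 Ω
Parallel: admittances add. Y = 1/(jωL) + jωC
Y = (0 + j0.00997) S
|Y| = 0.00997 S → |Z| = 1/|Y| = 100 Ω, ∠Z = −∠Y = -90.0°

9.97 mS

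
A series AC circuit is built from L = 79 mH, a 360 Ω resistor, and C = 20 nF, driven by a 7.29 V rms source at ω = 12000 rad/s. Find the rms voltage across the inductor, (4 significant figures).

2.134 V

X_L = ωL = 948.0 Ω
X_C = 1/(ωC) = 4167 Ω
Net reactance X = X_L − X_C = -3219 Ω
Z = 360.0 − j3219 Ω
|Z| = √(360.0² + 3219²) = 3239 Ω
I = V/|Z| = 2.251 mA
V_L = I·|Z_L| = 0.002251 × 948.0 = 2.134 V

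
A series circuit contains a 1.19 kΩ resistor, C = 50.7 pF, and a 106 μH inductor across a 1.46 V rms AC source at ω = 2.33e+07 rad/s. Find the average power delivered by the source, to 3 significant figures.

626 μW

X_L = ωL = 2470 Ω
X_C = 1/(ωC) = 847 Ω
Net reactance X = X_L − X_C = 1620 Ω
Z = 1190 + j1620 Ω
|Z| = √(1190² + 1620²) = 2010 Ω
∠Z = arctan(1620/1190) = 53.8°
I = V/|Z| = 725 μA
P = VI cos φ = 1.46 × 0.000725 × cos(53.8°) = 626 μW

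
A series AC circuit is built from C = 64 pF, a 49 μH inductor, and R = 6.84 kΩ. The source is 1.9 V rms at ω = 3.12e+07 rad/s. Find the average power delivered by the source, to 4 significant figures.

X_L = ωL = 1529 Ω
X_C = 1/(ωC) = 500.8 Ω
Net reactance X = X_L − X_C = 1028 Ω
Z = 6840 + j1028 Ω
|Z| = √(6840² + 1028²) = 6917 Ω
∠Z = arctan(1028/6840) = 8.547°
I = V/|Z| = 274.7 μA
P = VI cos φ = 1.9 × 0.0002747 × cos(8.547°) = 516.1 μW

516.1 μW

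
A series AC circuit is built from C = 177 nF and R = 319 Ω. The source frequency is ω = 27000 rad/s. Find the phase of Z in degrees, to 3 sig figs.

X_C = 1/(ωC) = 209 Ω
Z = 319 − j209 Ω
|Z| = √(319² + 209²) = 382 Ω
∠Z = arctan(-209/319) = -33.3°

-33.3°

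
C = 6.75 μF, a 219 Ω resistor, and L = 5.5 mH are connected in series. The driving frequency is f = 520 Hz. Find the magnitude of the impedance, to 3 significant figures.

221 Ω

ω = 2πf = 3267 rad/s
X_L = ωL = 18.0 Ω
X_C = 1/(ωC) = 45.3 Ω
Net reactance X = X_L − X_C = -27.4 Ω
Z = 219 − j27.4 Ω
|Z| = √(219² + 27.4²) = 221 Ω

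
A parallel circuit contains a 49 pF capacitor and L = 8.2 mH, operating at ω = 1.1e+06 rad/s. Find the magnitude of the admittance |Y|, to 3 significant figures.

57.0 μS

X_L = ωL = 9020 Ω
X_C = 1/(ωC) = 18600 Ω
Parallel: admittances add. Y = 1/(jωL) + jωC
Y = (0 − j5.7e-05) S
|Y| = 5.7e-05 S → |Z| = 1/|Y| = 17600 Ω, ∠Z = −∠Y = 90.0°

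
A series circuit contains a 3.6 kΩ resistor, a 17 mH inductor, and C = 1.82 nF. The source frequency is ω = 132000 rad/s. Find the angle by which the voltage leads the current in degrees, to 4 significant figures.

-28.05°

X_L = ωL = 2244 Ω
X_C = 1/(ωC) = 4163 Ω
Net reactance X = X_L − X_C = -1919 Ω
Z = 3600 − j1919 Ω
|Z| = √(3600² + 1919²) = 4079 Ω
∠Z = arctan(-1919/3600) = -28.05°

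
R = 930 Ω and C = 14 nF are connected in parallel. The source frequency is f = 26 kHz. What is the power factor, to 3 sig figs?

ω = 2πf = 163400 rad/s
X_C = 1/(ωC) = 437 Ω
Parallel: admittances add. Y = 1/R + jωC
Y = (0.00108 + j0.00229) S
|Y| = 0.00253 S → |Z| = 1/|Y| = 396 Ω, ∠Z = −∠Y = -64.8°
cos φ = cos(-64.8°) = 0.425

0.425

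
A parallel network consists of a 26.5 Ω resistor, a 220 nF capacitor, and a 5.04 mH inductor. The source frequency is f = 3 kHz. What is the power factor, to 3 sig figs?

0.986

ω = 2πf = 18850 rad/s
X_L = ωL = 95.0 Ω
X_C = 1/(ωC) = 241 Ω
Parallel: admittances add. Y = 1/R + 1/(jωL) + jωC
Y = (0.0377 − j0.00638) S
|Y| = 0.0383 S → |Z| = 1/|Y| = 26.1 Ω, ∠Z = −∠Y = 9.60°
cos φ = cos(9.60°) = 0.986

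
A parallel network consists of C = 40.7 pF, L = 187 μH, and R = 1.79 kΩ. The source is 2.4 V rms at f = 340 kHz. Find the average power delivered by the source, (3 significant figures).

3.22 mW

ω = 2πf = 2.136e+06 rad/s
X_L = ωL = 399 Ω
X_C = 1/(ωC) = 11500 Ω
Parallel: admittances add. Y = 1/R + 1/(jωL) + jωC
Y = (0.000559 − j0.00242) S
|Y| = 0.00248 S → |Z| = 1/|Y| = 403 Ω, ∠Z = −∠Y = 77.0°
I = V/|Z| = 5.95 mA
P = VI cos φ = 2.4 × 0.00595 × cos(77.0°) = 3.22 mW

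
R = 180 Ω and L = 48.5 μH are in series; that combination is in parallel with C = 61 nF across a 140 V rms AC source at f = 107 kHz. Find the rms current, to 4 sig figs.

5.655 A

ω = 2πf = 672300 rad/s
X_L = ωL = 32.61 Ω
X_C = 1/(ωC) = 24.38 Ω
Branch 1 (R+jX_L): Z₁ = 180.0 + j32.61 Ω, |Z₁| = 182.9 Ω
Branch 2 (−jX_C): Z₂ = −j24.38 Ω
Parallel: Z = Z₁Z₂/(Z₁+Z₂), |Z| = 24.76 Ω, ∠Z = -82.35°
I = V/|Z| = 140/24.76 = 5.655 A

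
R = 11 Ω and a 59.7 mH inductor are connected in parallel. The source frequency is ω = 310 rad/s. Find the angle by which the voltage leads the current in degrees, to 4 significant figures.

30.73°

X_L = ωL = 18.51 Ω
Parallel: admittances add. Y = 1/R + 1/(jωL)
Y = (0.09091 − j0.05403) S
|Y| = 0.1058 S → |Z| = 1/|Y| = 9.456 Ω, ∠Z = −∠Y = 30.73°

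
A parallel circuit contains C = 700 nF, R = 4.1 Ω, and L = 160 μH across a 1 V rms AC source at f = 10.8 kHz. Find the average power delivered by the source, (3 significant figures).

ω = 2πf = 67860 rad/s
X_L = ωL = 10.9 Ω
X_C = 1/(ωC) = 21.1 Ω
Parallel: admittances add. Y = 1/R + 1/(jωL) + jωC
Y = (0.244 − j0.0446) S
|Y| = 0.248 S → |Z| = 1/|Y| = 4.03 Ω, ∠Z = −∠Y = 10.4°
I = V/|Z| = 248 mA
P = VI cos φ = 1 × 0.248 × cos(10.4°) = 244 mW

244 mW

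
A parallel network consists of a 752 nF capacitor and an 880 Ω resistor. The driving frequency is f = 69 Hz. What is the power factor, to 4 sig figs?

ω = 2πf = 433.5 rad/s
X_C = 1/(ωC) = 3067 Ω
Parallel: admittances add. Y = 1/R + jωC
Y = (0.001136 + j0.0003260) S
|Y| = 0.001182 S → |Z| = 1/|Y| = 845.9 Ω, ∠Z = −∠Y = -16.01°
cos φ = cos(-16.01°) = 0.9612

0.9612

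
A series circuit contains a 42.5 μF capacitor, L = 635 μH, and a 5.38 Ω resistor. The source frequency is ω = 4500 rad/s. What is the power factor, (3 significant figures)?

X_L = ωL = 2.86 Ω
X_C = 1/(ωC) = 5.23 Ω
Net reactance X = X_L − X_C = -2.37 Ω
Z = 5.38 − j2.37 Ω
|Z| = √(5.38² + 2.37²) = 5.88 Ω
∠Z = arctan(-2.37/5.38) = -23.8°
cos φ = cos(-23.8°) = 0.915

0.915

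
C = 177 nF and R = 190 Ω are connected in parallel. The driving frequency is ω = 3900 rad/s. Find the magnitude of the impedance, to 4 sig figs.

188.4 Ω

X_C = 1/(ωC) = 1449 Ω
Parallel: admittances add. Y = 1/R + jωC
Y = (0.005263 + j0.0006903) S
|Y| = 0.005308 S → |Z| = 1/|Y| = 188.4 Ω, ∠Z = −∠Y = -7.472°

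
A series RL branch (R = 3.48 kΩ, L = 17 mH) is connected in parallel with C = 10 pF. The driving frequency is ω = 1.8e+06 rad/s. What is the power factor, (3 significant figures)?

X_L = ωL = 30600 Ω
X_C = 1/(ωC) = 55600 Ω
Branch 1 (R+jX_L): Z₁ = 3480 + j30600 Ω, |Z₁| = 30800 Ω
Branch 2 (−jX_C): Z₂ = −j55600 Ω
Parallel: Z = Z₁Z₂/(Z₁+Z₂), |Z| = 67900 Ω, ∠Z = 75.6°
cos φ = cos(75.6°) = 0.249

0.249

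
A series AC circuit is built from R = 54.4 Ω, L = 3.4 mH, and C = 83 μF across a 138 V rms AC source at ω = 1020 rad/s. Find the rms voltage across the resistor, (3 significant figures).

X_L = ωL = 3.47 Ω
X_C = 1/(ωC) = 11.8 Ω
Net reactance X = X_L − X_C = -8.34 Ω
Z = 54.4 − j8.34 Ω
|Z| = √(54.4² + 8.34²) = 55.0 Ω
I = V/|Z| = 2.51 A
V_R = I·|Z_R| = 2.51 × 54.4 = 136 V

136 V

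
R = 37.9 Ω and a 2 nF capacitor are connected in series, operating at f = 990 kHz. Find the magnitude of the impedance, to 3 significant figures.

88.9 Ω

ω = 2πf = 6.22e+06 rad/s
X_C = 1/(ωC) = 80.4 Ω
Z = 37.9 − j80.4 Ω
|Z| = √(37.9² + 80.4²) = 88.9 Ω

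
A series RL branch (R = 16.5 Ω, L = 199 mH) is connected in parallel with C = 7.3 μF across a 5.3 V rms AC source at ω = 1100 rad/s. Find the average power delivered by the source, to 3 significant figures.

9.62 mW

X_L = ωL = 219 Ω
X_C = 1/(ωC) = 125 Ω
Branch 1 (R+jX_L): Z₁ = 16.5 + j219 Ω, |Z₁| = 220 Ω
Branch 2 (−jX_C): Z₂ = −j125 Ω
Parallel: Z = Z₁Z₂/(Z₁+Z₂), |Z| = 285 Ω, ∠Z = -84.4°
I = V/|Z| = 18.6 mA
P = VI cos φ = 5.3 × 0.0186 × cos(-84.4°) = 9.62 mW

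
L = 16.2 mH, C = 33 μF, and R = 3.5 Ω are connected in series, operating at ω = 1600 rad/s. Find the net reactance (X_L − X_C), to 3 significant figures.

X_L = ωL = 25.9 Ω
X_C = 1/(ωC) = 18.9 Ω
X = 25.9 − 18.9 = 6.98 Ω

6.98 Ω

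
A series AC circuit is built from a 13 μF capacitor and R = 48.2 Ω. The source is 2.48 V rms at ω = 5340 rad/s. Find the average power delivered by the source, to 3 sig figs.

117 mW

X_C = 1/(ωC) = 14.4 Ω
Z = 48.2 − j14.4 Ω
|Z| = √(48.2² + 14.4²) = 50.3 Ω
∠Z = arctan(-14.4/48.2) = -16.6°
I = V/|Z| = 49.3 mA
P = VI cos φ = 2.48 × 0.0493 × cos(-16.6°) = 117 mW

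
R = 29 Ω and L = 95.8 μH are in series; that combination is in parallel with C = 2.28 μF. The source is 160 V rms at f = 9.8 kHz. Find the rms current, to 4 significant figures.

ω = 2πf = 61580 rad/s
X_L = ωL = 5.899 Ω
X_C = 1/(ωC) = 7.123 Ω
Branch 1 (R+jX_L): Z₁ = 29.00 + j5.899 Ω, |Z₁| = 29.59 Ω
Branch 2 (−jX_C): Z₂ = −j7.123 Ω
Parallel: Z = Z₁Z₂/(Z₁+Z₂), |Z| = 7.262 Ω, ∠Z = -76.09°
I = V/|Z| = 160/7.262 = 22.03 A

22.03 A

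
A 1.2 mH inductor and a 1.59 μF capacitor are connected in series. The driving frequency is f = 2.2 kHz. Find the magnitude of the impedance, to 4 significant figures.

28.91 Ω

ω = 2πf = 13820 rad/s
X_L = ωL = 16.59 Ω
X_C = 1/(ωC) = 45.50 Ω
Net reactance X = X_L − X_C = -28.91 Ω
Z = − j28.91 Ω
|Z| = √(0² + 28.91²) = 28.91 Ω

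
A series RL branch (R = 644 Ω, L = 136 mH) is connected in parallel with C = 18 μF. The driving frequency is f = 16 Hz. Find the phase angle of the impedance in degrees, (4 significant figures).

-48.86°

ω = 2πf = 100.5 rad/s
X_L = ωL = 13.67 Ω
X_C = 1/(ωC) = 552.6 Ω
Branch 1 (R+jX_L): Z₁ = 644.0 + j13.67 Ω, |Z₁| = 644.1 Ω
Branch 2 (−jX_C): Z₂ = −j552.6 Ω
Parallel: Z = Z₁Z₂/(Z₁+Z₂), |Z| = 423.9 Ω, ∠Z = -48.86°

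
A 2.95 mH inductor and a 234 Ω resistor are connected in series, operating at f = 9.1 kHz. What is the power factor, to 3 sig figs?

ω = 2πf = 57180 rad/s
X_L = ωL = 169 Ω
Z = 234 + j169 Ω
|Z| = √(234² + 169²) = 288 Ω
∠Z = arctan(169/234) = 35.8°
cos φ = cos(35.8°) = 0.811

0.811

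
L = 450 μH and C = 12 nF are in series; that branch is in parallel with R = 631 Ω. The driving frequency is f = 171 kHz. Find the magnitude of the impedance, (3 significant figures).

341 Ω

ω = 2πf = 1.074e+06 rad/s
X_L = ωL = 483 Ω
X_C = 1/(ωC) = 77.6 Ω
Branch 1: Z₁ = R = 631 Ω
Branch 2 (series LC): Z₂ = j(X_L − X_C) = j406 Ω
Parallel: Z = Z₁Z₂/(Z₁+Z₂), |Z| = 341 Ω, ∠Z = 57.2°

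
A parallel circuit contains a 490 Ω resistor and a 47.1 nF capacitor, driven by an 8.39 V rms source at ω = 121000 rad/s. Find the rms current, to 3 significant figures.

50.8 mA

X_C = 1/(ωC) = 175 Ω
Parallel: admittances add. Y = 1/R + jωC
Y = (0.00204 + j0.00570) S
|Y| = 0.00605 S → |Z| = 1/|Y| = 165 Ω, ∠Z = −∠Y = -70.3°
I = V/|Z| = 8.39/165 = 50.8 mA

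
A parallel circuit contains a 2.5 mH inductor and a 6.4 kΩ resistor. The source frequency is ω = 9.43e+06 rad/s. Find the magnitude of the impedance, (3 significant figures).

6180 Ω

X_L = ωL = 23600 Ω
Parallel: admittances add. Y = 1/R + 1/(jωL)
Y = (0.000156 − j4.24e-05) S
|Y| = 0.000162 S → |Z| = 1/|Y| = 6180 Ω, ∠Z = −∠Y = 15.2°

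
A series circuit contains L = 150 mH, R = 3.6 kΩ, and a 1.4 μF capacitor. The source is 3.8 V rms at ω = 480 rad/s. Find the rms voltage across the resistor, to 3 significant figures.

3.54 V

X_L = ωL = 72.0 Ω
X_C = 1/(ωC) = 1490 Ω
Net reactance X = X_L − X_C = -1420 Ω
Z = 3600 − j1420 Ω
|Z| = √(3600² + 1420²) = 3870 Ω
I = V/|Z| = 982 μA
V_R = I·|Z_R| = 0.000982 × 3600 = 3.54 V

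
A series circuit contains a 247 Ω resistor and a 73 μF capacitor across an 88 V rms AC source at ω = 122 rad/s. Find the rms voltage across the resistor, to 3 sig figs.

80.1 V

X_C = 1/(ωC) = 112 Ω
Z = 247 − j112 Ω
|Z| = √(247² + 112²) = 271 Ω
I = V/|Z| = 324 mA
V_R = I·|Z_R| = 0.324 × 247 = 80.1 V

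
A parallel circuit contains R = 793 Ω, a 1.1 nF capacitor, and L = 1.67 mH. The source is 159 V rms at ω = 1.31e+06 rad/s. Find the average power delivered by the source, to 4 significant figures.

X_L = ωL = 2188 Ω
X_C = 1/(ωC) = 694.0 Ω
Parallel: admittances add. Y = 1/R + 1/(jωL) + jωC
Y = (0.001261 + j0.0009839) S
|Y| = 0.001599 S → |Z| = 1/|Y| = 625.2 Ω, ∠Z = −∠Y = -37.96°
I = V/|Z| = 254.3 mA
P = VI cos φ = 159 × 0.2543 × cos(-37.96°) = 31.88 W

31.88 W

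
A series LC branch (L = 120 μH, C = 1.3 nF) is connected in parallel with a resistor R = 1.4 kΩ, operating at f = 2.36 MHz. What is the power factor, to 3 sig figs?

ω = 2πf = 1.483e+07 rad/s
X_L = ωL = 1780 Ω
X_C = 1/(ωC) = 51.9 Ω
Branch 1: Z₁ = R = 1400 Ω
Branch 2 (series LC): Z₂ = j(X_L − X_C) = j1730 Ω
Parallel: Z = Z₁Z₂/(Z₁+Z₂), |Z| = 1090 Ω, ∠Z = 39.0°
cos φ = cos(39.0°) = 0.777

0.777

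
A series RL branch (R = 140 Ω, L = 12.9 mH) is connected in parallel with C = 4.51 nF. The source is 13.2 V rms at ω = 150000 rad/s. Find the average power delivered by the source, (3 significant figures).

6.48 mW

X_L = ωL = 1940 Ω
X_C = 1/(ωC) = 1480 Ω
Branch 1 (R+jX_L): Z₁ = 140 + j1940 Ω, |Z₁| = 1940 Ω
Branch 2 (−jX_C): Z₂ = −j1480 Ω
Parallel: Z = Z₁Z₂/(Z₁+Z₂), |Z| = 6000 Ω, ∠Z = -77.1°
I = V/|Z| = 2.20 mA
P = VI cos φ = 13.2 × 0.00220 × cos(-77.1°) = 6.48 mW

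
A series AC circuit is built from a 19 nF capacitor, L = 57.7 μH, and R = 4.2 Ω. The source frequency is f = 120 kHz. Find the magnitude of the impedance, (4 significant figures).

ω = 2πf = 754000 rad/s
X_L = ωL = 43.50 Ω
X_C = 1/(ωC) = 69.80 Ω
Net reactance X = X_L − X_C = -26.30 Ω
Z = 4.200 − j26.30 Ω
|Z| = √(4.200² + 26.30²) = 26.63 Ω

26.63 Ω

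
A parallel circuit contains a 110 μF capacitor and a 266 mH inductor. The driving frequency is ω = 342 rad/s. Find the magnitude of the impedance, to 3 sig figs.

37.6 Ω

X_L = ωL = 91.0 Ω
X_C = 1/(ωC) = 26.6 Ω
Parallel: admittances add. Y = 1/(jωL) + jωC
Y = (0 + j0.0266) S
|Y| = 0.0266 S → |Z| = 1/|Y| = 37.6 Ω, ∠Z = −∠Y = -90.0°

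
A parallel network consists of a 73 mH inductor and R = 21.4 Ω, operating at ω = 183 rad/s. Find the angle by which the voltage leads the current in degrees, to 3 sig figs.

58.0°

X_L = ωL = 13.4 Ω
Parallel: admittances add. Y = 1/R + 1/(jωL)
Y = (0.0467 − j0.0749) S
|Y| = 0.0882 S → |Z| = 1/|Y| = 11.3 Ω, ∠Z = −∠Y = 58.0°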